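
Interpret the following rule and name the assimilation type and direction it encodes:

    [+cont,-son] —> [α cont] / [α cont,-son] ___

The shared variable α links the value of [cont] on the target to that of the neighbouring obstruent. [cont] distinguishes stops from fricatives — a manner-of-articulation feature — so this is manner assimilation.
Since the environment is written before the underscore, the trigger precedes the target; the direction is progressive.

progressive manner assimilation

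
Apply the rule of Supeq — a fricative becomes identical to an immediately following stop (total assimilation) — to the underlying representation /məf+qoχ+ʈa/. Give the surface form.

/f/ is the segment targeted by the rule; it sits immediately before /q/, so it assimilates completely and surfaces as [q].
The same rule applies at the second boundary: /χ/ → [ʈ] next to /ʈ/.

[məqqoʈʈa]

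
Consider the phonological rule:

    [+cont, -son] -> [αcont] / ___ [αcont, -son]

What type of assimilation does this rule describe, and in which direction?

The shared variable α links the value of [cont] on the target to that of the neighbouring obstruent. [cont] distinguishes stops from fricatives — a manner-of-articulation feature — so this is manner assimilation.
The conditioning segment sits to the right of the focus bar, meaning the trigger follows the segment that changes — regressive assimilation.

regressive manner assimilation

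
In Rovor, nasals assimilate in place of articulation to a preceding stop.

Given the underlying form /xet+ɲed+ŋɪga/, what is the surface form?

The rule targets /ɲ/ (voiced palatal nasal), which sits after the trigger /t/ (alveolar).
Changing only its place to alveolar gives [n] — the voiced alveolar nasal.
The same rule applies at the second boundary: /ŋ/ → [n] next to /d/.

[xetnednɪga]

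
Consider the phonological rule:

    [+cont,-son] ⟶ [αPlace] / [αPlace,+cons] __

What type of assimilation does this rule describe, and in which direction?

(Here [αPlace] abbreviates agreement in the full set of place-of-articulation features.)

progressive place assimilation

The rule copies the place features (abbreviated [Place]) from the environment onto the target, so the assimilating feature is place.
Since the environment is written before the underscore, the trigger precedes the target; the direction is progressive.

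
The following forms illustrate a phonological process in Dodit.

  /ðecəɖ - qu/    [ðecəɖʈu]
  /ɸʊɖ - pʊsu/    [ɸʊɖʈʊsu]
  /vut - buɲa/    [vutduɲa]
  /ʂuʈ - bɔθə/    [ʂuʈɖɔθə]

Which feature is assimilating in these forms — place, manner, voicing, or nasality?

place

The segment that alternates is /q/, which surfaces as [ʈ] when adjacent to /ɖ/.
/q/ is uvular while /ɖ/ is retroflex; the output [ʈ] is retroflex, matching the trigger — so the feature that spreads is place.
The same holds elsewhere in the data: /p/ → [ʈ] after /ɖ/ (bilabial → retroflex, matching retroflex); /b/ → [d] after /t/ (bilabial → alveolar, matching alveolar); /b/ → [ɖ] after /ʈ/ (bilabial → retroflex, matching retroflex) — only place changes, and always toward the preceding segment.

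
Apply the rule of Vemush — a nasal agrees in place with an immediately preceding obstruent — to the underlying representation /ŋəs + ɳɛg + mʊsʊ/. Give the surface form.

The rule targets /ɳ/ (voiced retroflex nasal), which sits after the trigger /s/ (alveolar).
A voiced alveolar nasal is [n], so the surface segment is [n].
At the second juncture, /m/ likewise becomes [ŋ] adjacent to /g/.

[ŋəsnɛgŋʊsʊ]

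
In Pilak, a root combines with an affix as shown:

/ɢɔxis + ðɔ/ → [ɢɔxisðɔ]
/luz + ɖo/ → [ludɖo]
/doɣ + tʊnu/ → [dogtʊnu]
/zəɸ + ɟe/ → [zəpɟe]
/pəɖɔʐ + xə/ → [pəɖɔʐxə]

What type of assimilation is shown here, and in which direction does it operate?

regressive manner assimilation

The segment that alternates is /z/, which surfaces as [d] when adjacent to /ɖ/.
/z/ is a fricative while /ɖ/ is a stop; the output [d] is a stop, matching the trigger — so the feature that spreads is manner.
Place and voice are unchanged, so the assimilation is partial, not total.
Checking the remaining alternations: /ɣ/ → [g] before /t/ (fricative → stop, matching a stop); /ɸ/ → [p] before /ɟ/ (fricative → stop, matching a stop) — only manner changes, and always toward the following segment.
Nothing changes in [ɢɔxisðɔ], [pəɖɔʐxə]: there the adjacent consonants already agree in manner (/s/ and /ð/ are both fricatives; /ʐ/ and /x/ are both fricatives), so these forms are consistent with the same rule.
The trigger is the following segment, so the direction is regressive (anticipatory).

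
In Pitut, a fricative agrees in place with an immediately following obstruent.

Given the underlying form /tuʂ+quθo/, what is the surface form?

[tuχquθo]

/ʂ/ is a voiceless retroflex fricative. The following trigger /q/ is uvular, so /ʂ/ must become uvular as well.
Changing only its place to uvular gives [χ] — the voiceless uvular fricative.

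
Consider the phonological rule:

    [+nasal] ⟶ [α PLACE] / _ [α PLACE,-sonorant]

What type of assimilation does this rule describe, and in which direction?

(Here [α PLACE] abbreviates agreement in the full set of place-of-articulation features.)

The shared variable α links the value of the place features (abbreviated [PLACE]) on the target to the same value on the neighbouring segment, so place is the feature that assimilates.
The conditioning segment sits to the right of the focus bar, meaning the trigger follows the segment that changes — regressive assimilation.

regressive place assimilation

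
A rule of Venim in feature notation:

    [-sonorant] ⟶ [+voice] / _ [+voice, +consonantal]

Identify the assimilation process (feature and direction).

The structural change is [+voice], and the conditioning segment [+voice, +consonantal] (a voiced consonant) is itself voiced, so the target comes to share the voicing of its neighbour — voicing assimilation.
The conditioning segment sits to the right of the focus bar, meaning the trigger follows the segment that changes — regressive assimilation.

regressive voicing assimilation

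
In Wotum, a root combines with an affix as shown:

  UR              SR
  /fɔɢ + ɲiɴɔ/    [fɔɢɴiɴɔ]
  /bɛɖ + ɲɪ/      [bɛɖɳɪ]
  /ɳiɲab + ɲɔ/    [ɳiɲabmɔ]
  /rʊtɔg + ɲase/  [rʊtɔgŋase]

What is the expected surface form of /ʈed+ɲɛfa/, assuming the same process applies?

The data show progressive place assimilation: /ɲ/ → [ɴ] after /ɢ/; /ɲ/ → [ɳ] after /ɖ/; /ɲ/ → [m] after /b/; /ɲ/ → [ŋ] after /g/. In each pair only place changes, matching the preceding consonant, while manner and voice stay constant.
/ɲ/ is a voiced palatal nasal. The preceding trigger /d/ is alveolar, so /ɲ/ must become alveolar as well.
A voiced alveolar nasal is [n], so the surface segment is [n].

[ʈednɛfa]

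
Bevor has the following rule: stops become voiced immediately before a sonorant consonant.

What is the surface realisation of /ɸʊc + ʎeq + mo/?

/c/ is a voiceless palatal stop. The following trigger /ʎ/ is voiced, so /c/ must become voiced as well.
The voiced palatal stop is [ɟ], so /c/ → [ɟ].
The same rule applies at the second boundary: /q/ → [ɢ] next to /m/.

[ɸʊɟʎeɢmo]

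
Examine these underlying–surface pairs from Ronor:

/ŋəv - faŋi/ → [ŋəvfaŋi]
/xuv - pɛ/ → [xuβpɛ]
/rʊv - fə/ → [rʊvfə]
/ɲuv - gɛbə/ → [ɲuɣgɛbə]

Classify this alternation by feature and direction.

regressive place assimilation

Comparing underlying and surface forms, /v/ → [β] is the alternation; the neighbouring /p/ is constant.
The change labiodental → bilabial matches the place of the following /p/, identifying this as place assimilation.
Manner and voice are unchanged, so the assimilation is partial, not total.
Checking the remaining alternation: /v/ → [ɣ] before /g/ (labiodental → velar, matching velar) — only place changes, and always toward the following segment.
Nothing changes in [ŋəvfaŋi], [rʊvfə]: there the adjacent consonants already agree in place (/v/ and /f/ are both labiodental; /v/ and /f/ are both labiodental), so these forms are consistent with the same rule.
The trigger is the following segment, so the direction is regressive (anticipatory).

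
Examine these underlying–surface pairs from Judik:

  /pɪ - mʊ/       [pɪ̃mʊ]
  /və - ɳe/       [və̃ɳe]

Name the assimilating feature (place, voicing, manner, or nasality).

nasality

The vowel /ɪ/ surfaces as nasalised [ɪ̃] next to the following nasal /m/ — it has acquired the [+nasal] feature of its neighbour.
The other form shows the same pattern: /ə/ → [ə̃] before /ɳ/ — each time a vowel is nasalised next to a following nasal.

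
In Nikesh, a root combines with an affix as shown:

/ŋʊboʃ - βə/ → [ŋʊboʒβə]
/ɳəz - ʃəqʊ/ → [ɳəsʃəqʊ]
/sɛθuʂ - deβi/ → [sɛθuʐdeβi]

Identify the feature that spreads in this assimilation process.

voicing

Underlying /ʃ/ is realised as [ʒ] next to /β/; /β/ itself does not change.
/ʃ/ is voiceless while /β/ is voiced; the output [ʒ] is voiced, matching the trigger — so the feature that spreads is voicing.
The same holds elsewhere in the data: /z/ → [s] before /ʃ/ (voiced → voiceless, matching voiceless); /ʂ/ → [ʐ] before /d/ (voiceless → voiced, matching voiced) — only voicing changes, and always toward the following segment.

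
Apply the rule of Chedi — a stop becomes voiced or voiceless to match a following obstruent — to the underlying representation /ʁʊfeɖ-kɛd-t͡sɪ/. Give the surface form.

The rule targets /ɖ/ (voiced retroflex stop), which sits before the trigger /k/ (voiceless).
The voiceless retroflex stop is [ʈ], so /ɖ/ → [ʈ].
The same rule applies at the second boundary: /d/ → [t] next to /t͡s/.

[ʁʊfeʈkɛtt͡sɪ]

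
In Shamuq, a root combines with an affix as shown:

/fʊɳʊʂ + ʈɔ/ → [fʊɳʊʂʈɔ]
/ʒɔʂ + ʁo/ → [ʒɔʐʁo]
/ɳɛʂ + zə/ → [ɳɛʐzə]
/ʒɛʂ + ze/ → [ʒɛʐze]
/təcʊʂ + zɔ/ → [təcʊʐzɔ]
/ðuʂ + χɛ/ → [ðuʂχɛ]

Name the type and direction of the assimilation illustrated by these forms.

regressive voicing assimilation

Underlying /ʂ/ is realised as [ʐ] next to /ʁ/; /ʁ/ itself does not change.
/ʂ/ is voiceless while /ʁ/ is voiced; the output [ʐ] is voiced, matching the trigger — so the feature that spreads is voicing.
Place and manner are unchanged, so the assimilation is partial, not total.
Checking the remaining alternation: /ʂ/ → [ʐ] before /z/ (voiceless → voiced, matching voiced) — only voicing changes, and always toward the following segment.
No alternation appears in [fʊɳʊʂʈɔ], [ðuʂχɛ]: there the adjacent consonants already agree in voicing (/ʂ/ and /ʈ/ are both voiceless; /ʂ/ and /χ/ are both voiceless), so these forms are consistent with the same rule.
The trigger is the following segment, so the direction is regressive (anticipatory).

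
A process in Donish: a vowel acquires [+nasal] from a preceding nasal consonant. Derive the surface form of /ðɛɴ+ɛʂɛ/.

[ðɛɴɛ̃ʂɛ]

The vowel /ɛ/ is adjacent to the preceding nasal /ɴ/, so it acquires [+nasal] and surfaces as [ɛ̃].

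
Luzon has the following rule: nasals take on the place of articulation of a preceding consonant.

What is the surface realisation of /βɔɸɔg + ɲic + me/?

/ɲ/ is a voiced palatal nasal. The preceding trigger /g/ is velar, so /ɲ/ must become velar as well.
A voiced velar nasal is [ŋ], so the surface segment is [ŋ].
The same rule applies at the second boundary: /m/ → [ɲ] next to /c/.

[βɔɸɔgŋicɲe]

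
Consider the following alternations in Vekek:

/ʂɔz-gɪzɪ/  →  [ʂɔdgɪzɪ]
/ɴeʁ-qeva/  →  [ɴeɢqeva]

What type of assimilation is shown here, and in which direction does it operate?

regressive manner assimilation

The segment that alternates is /z/, which surfaces as [d] when adjacent to /g/.
/z/ is a fricative while /g/ is a stop; the output [d] is a stop, matching the trigger — so the feature that spreads is manner.
Place and voice are unchanged, so the assimilation is partial, not total.
The other alternating form patterns the same way: /ʁ/ → [ɢ] before /q/ (fricative → stop, matching a stop) — only manner changes, and always toward the following segment.
The trigger is the following segment, so the direction is regressive (anticipatory).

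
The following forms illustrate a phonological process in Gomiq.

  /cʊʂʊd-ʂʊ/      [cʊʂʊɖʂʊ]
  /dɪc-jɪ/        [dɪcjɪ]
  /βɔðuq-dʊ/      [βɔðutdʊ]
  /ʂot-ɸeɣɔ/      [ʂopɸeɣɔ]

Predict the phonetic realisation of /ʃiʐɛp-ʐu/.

[ʃiʐɛʈʐu]

The data show regressive place assimilation: /d/ → [ɖ] before /ʂ/; /q/ → [t] before /d/; /t/ → [p] before /ɸ/. In each pair only place changes, matching the following consonant, while manner and voice stay constant.
No alternation appears in [dɪcjɪ]: there the adjacent consonants already agree in place (/c/ and /j/ are both palatal), so this form is consistent with the same rule.
The rule targets /p/ (voiceless bilabial stop), which sits before the trigger /ʐ/ (retroflex).
The voiceless retroflex stop is [ʈ], so /p/ → [ʈ].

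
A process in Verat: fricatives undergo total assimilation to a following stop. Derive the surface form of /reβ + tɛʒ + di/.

[rettɛddi]

/β/ is the segment targeted by the rule; it sits immediately before /t/, so it assimilates completely and surfaces as [t].
At the second juncture, /ʒ/ likewise becomes [d] adjacent to /d/.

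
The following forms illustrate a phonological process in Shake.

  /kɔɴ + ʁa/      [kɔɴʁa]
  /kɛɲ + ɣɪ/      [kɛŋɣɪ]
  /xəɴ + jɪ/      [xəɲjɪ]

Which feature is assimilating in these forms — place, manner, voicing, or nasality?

place

Comparing underlying and surface forms, /ɲ/ → [ŋ] is the alternation; the neighbouring /ɣ/ is constant.
The change palatal → velar matches the place of the following /ɣ/, identifying this as place assimilation.
The same holds elsewhere in the data: /ɴ/ → [ɲ] before /j/ (uvular → palatal, matching palatal) — only place changes, and always toward the following segment.
No alternation appears in [kɔɴʁa]: there the adjacent consonants already agree in place (/ɴ/ and /ʁ/ are both uvular), so this form is consistent with the same rule.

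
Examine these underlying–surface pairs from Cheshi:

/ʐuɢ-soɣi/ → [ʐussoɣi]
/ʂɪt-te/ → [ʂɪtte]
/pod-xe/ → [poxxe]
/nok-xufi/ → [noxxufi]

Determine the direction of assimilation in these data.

regressive

The segment that alternates is /ɢ/, which surfaces as [s] when adjacent to /s/.
The output [s] is identical to the trigger /s/ — every feature (place, manner, voicing) has been copied — so this is total assimilation.
The other forms behave the same way: /d/ → [x] before /x/; /k/ → [x] before /x/ — in each case the output is a copy of the following consonant.
In [ʂɪtte] the two consonants at the boundary are already identical (/t/ + /t/), so the rule applies vacuously and nothing changes.
Since the segment that changes precedes the conditioning segment, the assimilation is regressive.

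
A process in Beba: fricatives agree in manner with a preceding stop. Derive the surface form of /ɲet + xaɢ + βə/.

[ɲetkaɢbə]

/x/ is a voiceless velar fricative. The preceding trigger /t/ is a stop, so /x/ must become a stop as well.
A voiceless velar stop is [k], so the surface segment is [k].
The same rule applies at the second boundary: /β/ → [b] next to /ɢ/.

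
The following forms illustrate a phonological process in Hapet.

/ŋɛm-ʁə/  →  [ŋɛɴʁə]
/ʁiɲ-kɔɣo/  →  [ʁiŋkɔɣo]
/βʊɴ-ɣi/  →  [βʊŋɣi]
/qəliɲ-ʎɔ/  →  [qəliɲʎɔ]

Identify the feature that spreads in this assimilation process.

Comparing underlying and surface forms, /m/ → [ɴ] is the alternation; the neighbouring /ʁ/ is constant.
The change bilabial → uvular matches the place of the following /ʁ/, identifying this as place assimilation.
The same holds elsewhere in the data: /ɲ/ → [ŋ] before /k/ (palatal → velar, matching velar); /ɴ/ → [ŋ] before /ɣ/ (uvular → velar, matching velar) — only place changes, and always toward the following segment.
Nothing changes in [qəliɲʎɔ]: there the adjacent consonants already agree in place (/ɲ/ and /ʎ/ are both palatal), so this form is consistent with the same rule.

place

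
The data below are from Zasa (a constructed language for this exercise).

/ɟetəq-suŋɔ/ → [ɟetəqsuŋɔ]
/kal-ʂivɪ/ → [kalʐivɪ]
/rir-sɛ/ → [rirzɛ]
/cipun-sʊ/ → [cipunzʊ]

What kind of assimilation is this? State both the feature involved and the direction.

progressive voicing assimilation

The segment that alternates is /ʂ/, which surfaces as [ʐ] when adjacent to /l/.
/ʂ/ is voiceless while /l/ is voiced; the output [ʐ] is voiced, matching the trigger — so the feature that spreads is voicing.
Place and manner are unchanged, so the assimilation is partial, not total.
The same holds elsewhere in the data: /s/ → [z] after /r/ (voiceless → voiced, matching voiced); /s/ → [z] after /n/ (voiceless → voiced, matching voiced) — only voicing changes, and always toward the preceding segment.
Nothing changes in [ɟetəqsuŋɔ]: there the adjacent consonants already agree in voicing (/s/ and /q/ are both voiceless), so this form is consistent with the same rule.
Since the segment that changes follows the conditioning segment, the assimilation is progressive.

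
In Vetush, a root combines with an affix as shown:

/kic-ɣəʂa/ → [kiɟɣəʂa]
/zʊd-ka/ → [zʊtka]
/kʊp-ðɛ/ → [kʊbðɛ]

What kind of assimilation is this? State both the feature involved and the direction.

regressive voicing assimilation

Underlying /c/ is realised as [ɟ] next to /ɣ/; /ɣ/ itself does not change.
The change voiceless → voiced matches the voicing of the following /ɣ/, identifying this as voicing assimilation.
Place and manner are unchanged, so the assimilation is partial, not total.
Checking the remaining alternations: /d/ → [t] before /k/ (voiced → voiceless, matching voiceless); /p/ → [b] before /ð/ (voiceless → voiced, matching voiced) — only voicing changes, and always toward the following segment.
The trigger is the following segment, so the direction is regressive (anticipatory).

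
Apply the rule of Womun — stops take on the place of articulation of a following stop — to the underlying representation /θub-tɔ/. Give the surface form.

/b/ is a voiced bilabial stop. The following trigger /t/ is alveolar, so /b/ must become alveolar as well.
Changing only its place to alveolar gives [d] — the voiced alveolar stop.

[θudtɔ]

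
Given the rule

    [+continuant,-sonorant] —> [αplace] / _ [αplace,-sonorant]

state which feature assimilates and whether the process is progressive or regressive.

regressive place assimilation

The rule copies the place features (abbreviated [place]) from the environment onto the target, so the assimilating feature is place.
Since the environment is written after the underscore, the trigger follows the target; the direction is regressive.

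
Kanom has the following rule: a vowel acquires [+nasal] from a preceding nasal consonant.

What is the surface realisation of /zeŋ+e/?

The vowel /e/ is adjacent to the preceding nasal /ŋ/, so it acquires [+nasal] and surfaces as [ẽ].

[zeŋẽ]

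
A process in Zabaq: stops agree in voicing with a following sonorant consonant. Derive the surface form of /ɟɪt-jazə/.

The rule targets /t/ (voiceless alveolar stop), which sits before the trigger /j/ (voiced).
A voiced alveolar stop is [d], so the surface segment is [d].

[ɟɪdjazə]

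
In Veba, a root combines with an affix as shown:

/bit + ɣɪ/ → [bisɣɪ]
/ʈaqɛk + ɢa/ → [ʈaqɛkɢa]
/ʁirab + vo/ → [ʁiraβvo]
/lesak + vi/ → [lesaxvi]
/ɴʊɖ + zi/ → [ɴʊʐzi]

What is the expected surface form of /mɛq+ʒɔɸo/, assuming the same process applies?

[mɛχʒɔɸo]

The data show regressive manner assimilation: /t/ → [s] before /ɣ/; /b/ → [β] before /v/; /k/ → [x] before /v/; /ɖ/ → [ʐ] before /z/. In each pair only manner changes, matching the following consonant, while place and voice stay constant.
No alternation appears in [ʈaqɛkɢa]: there the adjacent consonants already agree in manner (/k/ and /ɢ/ are both stops), so this form is consistent with the same rule.
The rule targets /q/ (voiceless uvular stop), which sits before the trigger /ʒ/ (fricative).
Changing only its manner to fricative gives [χ] — the voiceless uvular fricative.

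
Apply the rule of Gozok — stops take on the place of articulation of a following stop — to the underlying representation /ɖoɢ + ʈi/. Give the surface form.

The rule targets /ɢ/ (voiced uvular stop), which sits before the trigger /ʈ/ (retroflex).
Changing only its place to retroflex gives [ɖ] — the voiced retroflex stop.

[ɖoɖʈi]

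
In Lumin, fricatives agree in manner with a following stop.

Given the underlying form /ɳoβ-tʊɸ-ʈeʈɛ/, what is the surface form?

The rule targets /β/ (voiced bilabial fricative), which sits before the trigger /t/ (stop).
The voiced bilabial stop is [b], so /β/ → [b].
At the second juncture, /ɸ/ likewise becomes [p] adjacent to /ʈ/.

[ɳobtʊpʈeʈɛ]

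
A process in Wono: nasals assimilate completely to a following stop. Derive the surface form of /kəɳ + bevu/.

[kəbbevu]

/ɳ/ is the segment targeted by the rule; it sits immediately before /b/, so it assimilates completely and surfaces as [b].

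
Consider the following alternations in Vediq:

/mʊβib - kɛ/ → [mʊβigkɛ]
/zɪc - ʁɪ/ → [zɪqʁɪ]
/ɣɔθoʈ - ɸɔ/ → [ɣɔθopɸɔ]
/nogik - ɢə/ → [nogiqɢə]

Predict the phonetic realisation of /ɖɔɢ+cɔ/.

The data show regressive place assimilation: /b/ → [g] before /k/; /c/ → [q] before /ʁ/; /ʈ/ → [p] before /ɸ/; /k/ → [q] before /ɢ/. In each pair only place changes, matching the following consonant, while manner and voice stay constant.
/ɢ/ is a voiced uvular stop. The following trigger /c/ is palatal, so /ɢ/ must become palatal as well.
The voiced palatal stop is [ɟ], so /ɢ/ → [ɟ].

[ɖɔɟcɔ]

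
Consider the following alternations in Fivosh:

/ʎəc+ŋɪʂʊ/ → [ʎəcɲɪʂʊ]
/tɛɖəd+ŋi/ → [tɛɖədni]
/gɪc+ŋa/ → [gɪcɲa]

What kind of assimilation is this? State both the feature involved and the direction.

progressive place assimilation

The segment that alternates is /ŋ/, which surfaces as [ɲ] when adjacent to /c/.
The change velar → palatal matches the place of the preceding /c/, identifying this as place assimilation.
Manner and voice are unchanged, so the assimilation is partial, not total.
The same holds elsewhere in the data: /ŋ/ → [n] after /d/ (velar → alveolar, matching alveolar) — only place changes, and always toward the preceding segment.
The trigger is the preceding segment, so the direction is progressive (perseverative).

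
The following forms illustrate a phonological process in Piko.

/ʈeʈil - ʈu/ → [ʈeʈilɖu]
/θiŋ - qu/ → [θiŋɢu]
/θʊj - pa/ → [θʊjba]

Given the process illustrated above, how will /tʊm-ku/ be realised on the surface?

[tʊmgu]

The data show progressive voicing assimilation: /ʈ/ → [ɖ] after /l/; /q/ → [ɢ] after /ŋ/; /p/ → [b] after /j/. In each pair only voicing changes, matching the preceding consonant, while place and manner stay constant.
/k/ is a voiceless velar stop. The preceding trigger /m/ is voiced, so /k/ must become voiced as well.
A voiced velar stop is [g], so the surface segment is [g].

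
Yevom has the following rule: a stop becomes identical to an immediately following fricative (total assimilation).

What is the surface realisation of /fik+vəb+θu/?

/k/ is the segment targeted by the rule; it sits immediately before /v/, so it assimilates completely and surfaces as [v].
At the second juncture, /b/ likewise becomes [θ] adjacent to /θ/.

[fivvəθθu]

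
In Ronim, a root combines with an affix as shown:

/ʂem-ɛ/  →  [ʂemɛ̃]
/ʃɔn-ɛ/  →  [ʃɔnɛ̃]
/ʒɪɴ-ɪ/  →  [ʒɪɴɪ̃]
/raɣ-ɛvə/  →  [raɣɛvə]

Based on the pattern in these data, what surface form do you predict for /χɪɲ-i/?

The data show progressive nasality assimilation (vowel nasalisation): /ɛ/ → [ɛ̃] after /m/; /ɛ/ → [ɛ̃] after /n/; /ɪ/ → [ɪ̃] after /ɴ/ — a vowel is nasalised by an immediately preceding nasal consonant.
No change occurs in [raɣɛvə] because the vowel at the boundary is adjacent to an oral consonant, not a nasal (/ɛ/ next to /ɣ/).
/i/ sits next to the nasal /ɲ/ and is therefore nasalised to [ĩ].

[χɪɲĩ]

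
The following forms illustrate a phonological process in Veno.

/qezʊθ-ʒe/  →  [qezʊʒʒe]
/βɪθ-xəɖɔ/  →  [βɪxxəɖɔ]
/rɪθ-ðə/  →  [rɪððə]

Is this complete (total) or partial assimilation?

total assimilation

Comparing underlying and surface forms, /θ/ → [ʒ] is the alternation; the neighbouring /ʒ/ is constant.
The output [ʒ] is identical to the trigger /ʒ/ — every feature (place, manner, voicing) has been copied — so this is total assimilation.
The other forms behave the same way: /θ/ → [x] before /x/; /θ/ → [ð] before /ð/ — in each case the output is a copy of the following consonant.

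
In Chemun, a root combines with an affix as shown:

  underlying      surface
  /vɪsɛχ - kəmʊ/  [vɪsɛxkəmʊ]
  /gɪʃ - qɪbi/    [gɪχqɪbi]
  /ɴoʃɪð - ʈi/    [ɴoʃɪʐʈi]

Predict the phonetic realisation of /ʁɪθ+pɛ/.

The data show regressive place assimilation: /χ/ → [x] before /k/; /ʃ/ → [χ] before /q/; /ð/ → [ʐ] before /ʈ/. In each pair only place changes, matching the following consonant, while manner and voice stay constant.
The rule targets /θ/ (voiceless dental fricative), which sits before the trigger /p/ (bilabial).
A voiceless bilabial fricative is [ɸ], so the surface segment is [ɸ].

[ʁɪɸpɛ]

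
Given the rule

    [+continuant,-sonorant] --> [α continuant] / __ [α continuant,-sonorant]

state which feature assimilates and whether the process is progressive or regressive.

The shared variable α links the value of [continuant] on the target to that of the neighbouring obstruent. [continuant] distinguishes stops from fricatives — a manner-of-articulation feature — so this is manner assimilation.
Since the environment is written after the underscore, the trigger follows the target; the direction is regressive.

regressive manner assimilation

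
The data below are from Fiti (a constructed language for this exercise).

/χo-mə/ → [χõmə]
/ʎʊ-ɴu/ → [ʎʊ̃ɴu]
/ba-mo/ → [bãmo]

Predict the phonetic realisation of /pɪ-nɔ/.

[pɪ̃nɔ]

The data show regressive nasality assimilation (vowel nasalisation): /o/ → [õ] before /m/; /ʊ/ → [ʊ̃] before /ɴ/; /a/ → [ã] before /m/ — a vowel is nasalised by an immediately following nasal consonant.
The vowel /ɪ/ is adjacent to the following nasal /n/, so it acquires [+nasal] and surfaces as [ɪ̃].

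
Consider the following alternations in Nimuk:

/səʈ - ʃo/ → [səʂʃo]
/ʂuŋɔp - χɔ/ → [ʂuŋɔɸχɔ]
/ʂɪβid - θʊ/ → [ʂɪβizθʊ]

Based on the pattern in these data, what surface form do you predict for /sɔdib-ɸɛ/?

The data show regressive manner assimilation: /ʈ/ → [ʂ] before /ʃ/; /p/ → [ɸ] before /χ/; /d/ → [z] before /θ/. In each pair only manner changes, matching the following consonant, while place and voice stay constant.
The rule targets /b/ (voiced bilabial stop), which sits before the trigger /ɸ/ (fricative).
Changing only its manner to fricative gives [β] — the voiced bilabial fricative.

[sɔdiβɸɛ]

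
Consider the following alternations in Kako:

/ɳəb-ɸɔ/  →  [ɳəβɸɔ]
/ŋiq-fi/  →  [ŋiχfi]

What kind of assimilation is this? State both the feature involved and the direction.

Comparing underlying and surface forms, /b/ → [β] is the alternation; the neighbouring /ɸ/ is constant.
The change stop → fricative matches the manner of the following /ɸ/, identifying this as manner assimilation.
Place and voice are unchanged, so the assimilation is partial, not total.
Checking the remaining alternation: /q/ → [χ] before /f/ (stop → fricative, matching a fricative) — only manner changes, and always toward the following segment.
Since the segment that changes precedes the conditioning segment, the assimilation is regressive.

regressive manner assimilation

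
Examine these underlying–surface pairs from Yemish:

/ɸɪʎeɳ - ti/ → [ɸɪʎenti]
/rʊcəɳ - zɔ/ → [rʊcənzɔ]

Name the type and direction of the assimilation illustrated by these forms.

regressive place assimilation

Underlying /ɳ/ is realised as [n] next to /t/; /t/ itself does not change.
/ɳ/ is retroflex while /t/ is alveolar; the output [n] is alveolar, matching the trigger — so the feature that spreads is place.
Manner and voice are unchanged, so the assimilation is partial, not total.
Checking the remaining alternation: /ɳ/ → [n] before /z/ (retroflex → alveolar, matching alveolar) — only place changes, and always toward the following segment.
The trigger is the following segment, so the direction is regressive (anticipatory).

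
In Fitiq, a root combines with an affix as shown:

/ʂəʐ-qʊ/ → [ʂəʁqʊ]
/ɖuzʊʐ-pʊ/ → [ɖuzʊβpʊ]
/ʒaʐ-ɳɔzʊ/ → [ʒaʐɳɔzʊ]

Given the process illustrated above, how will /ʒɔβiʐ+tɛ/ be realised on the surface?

The data show regressive place assimilation: /ʐ/ → [ʁ] before /q/; /ʐ/ → [β] before /p/. In each pair only place changes, matching the following consonant, while manner and voice stay constant.
No alternation appears in [ʒaʐɳɔzʊ]: there the adjacent consonants already agree in place (/ʐ/ and /ɳ/ are both retroflex), so this form is consistent with the same rule.
The rule targets /ʐ/ (voiced retroflex fricative), which sits before the trigger /t/ (alveolar).
Changing only its place to alveolar gives [z] — the voiced alveolar fricative.

[ʒɔβiztɛ]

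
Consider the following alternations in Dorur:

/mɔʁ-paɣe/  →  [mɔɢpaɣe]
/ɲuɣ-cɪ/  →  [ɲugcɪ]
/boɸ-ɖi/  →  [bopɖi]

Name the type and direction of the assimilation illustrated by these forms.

regressive manner assimilation

Comparing underlying and surface forms, /ʁ/ → [ɢ] is the alternation; the neighbouring /p/ is constant.
/ʁ/ is a fricative while /p/ is a stop; the output [ɢ] is a stop, matching the trigger — so the feature that spreads is manner.
Place and voice are unchanged, so the assimilation is partial, not total.
The other alternating forms pattern the same way: /ɣ/ → [g] before /c/ (fricative → stop, matching a stop); /ɸ/ → [p] before /ɖ/ (fricative → stop, matching a stop) — only manner changes, and always toward the following segment.
The trigger is the following segment, so the direction is regressive (anticipatory).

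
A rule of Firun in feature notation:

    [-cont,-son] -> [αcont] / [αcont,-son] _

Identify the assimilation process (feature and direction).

The rule copies [cont] (continuancy) from the environment onto the target stops; since [±cont] encodes the stop/fricative manner contrast, the assimilating dimension is manner.
The conditioning segment sits to the left of the focus bar, meaning the trigger precedes the segment that changes — progressive assimilation.

progressive manner assimilation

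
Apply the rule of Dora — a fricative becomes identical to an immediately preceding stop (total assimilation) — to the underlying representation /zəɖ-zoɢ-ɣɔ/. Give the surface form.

/z/ is the segment targeted by the rule; it sits immediately after /ɖ/, so it assimilates completely and surfaces as [ɖ].
The same rule applies at the second boundary: /ɣ/ → [ɢ] next to /ɢ/.

[zəɖɖoɢɢɔ]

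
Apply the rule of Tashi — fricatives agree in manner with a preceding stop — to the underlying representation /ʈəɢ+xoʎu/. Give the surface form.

The rule targets /x/ (voiceless velar fricative), which sits after the trigger /ɢ/ (stop).
A voiceless velar stop is [k], so the surface segment is [k].

[ʈəɢkoʎu]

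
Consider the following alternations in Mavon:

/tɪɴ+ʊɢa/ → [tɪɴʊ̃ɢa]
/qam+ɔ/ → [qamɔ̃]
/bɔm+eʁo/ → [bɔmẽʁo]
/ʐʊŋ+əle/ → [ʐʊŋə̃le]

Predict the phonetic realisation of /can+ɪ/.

[canɪ̃]

The data show progressive nasality assimilation (vowel nasalisation): /ʊ/ → [ʊ̃] after /ɴ/; /ɔ/ → [ɔ̃] after /m/; /e/ → [ẽ] after /m/; /ə/ → [ə̃] after /ŋ/ — a vowel is nasalised by an immediately preceding nasal consonant.
The vowel /ɪ/ is adjacent to the preceding nasal /n/, so it acquires [+nasal] and surfaces as [ɪ̃].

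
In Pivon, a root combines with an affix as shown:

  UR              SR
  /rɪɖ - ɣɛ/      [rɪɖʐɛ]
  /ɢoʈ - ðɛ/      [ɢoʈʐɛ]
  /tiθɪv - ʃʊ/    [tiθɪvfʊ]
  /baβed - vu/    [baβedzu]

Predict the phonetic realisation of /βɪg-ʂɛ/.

[βɪgxɛ]

The data show progressive place assimilation: /ɣ/ → [ʐ] after /ɖ/; /ð/ → [ʐ] after /ʈ/; /ʃ/ → [f] after /v/; /v/ → [z] after /d/. In each pair only place changes, matching the preceding consonant, while manner and voice stay constant.
/ʂ/ is a voiceless retroflex fricative. The preceding trigger /g/ is velar, so /ʂ/ must become velar as well.
A voiceless velar fricative is [x], so the surface segment is [x].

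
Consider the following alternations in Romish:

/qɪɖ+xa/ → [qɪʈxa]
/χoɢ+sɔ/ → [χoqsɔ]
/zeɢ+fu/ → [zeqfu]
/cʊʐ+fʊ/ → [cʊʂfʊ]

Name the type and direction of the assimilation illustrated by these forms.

regressive voicing assimilation

Comparing underlying and surface forms, /ɖ/ → [ʈ] is the alternation; the neighbouring /x/ is constant.
The change voiced → voiceless matches the voicing of the following /x/, identifying this as voicing assimilation.
Place and manner are unchanged, so the assimilation is partial, not total.
The other alternating forms pattern the same way: /ɢ/ → [q] before /s/ (voiced → voiceless, matching voiceless); /ɢ/ → [q] before /f/ (voiced → voiceless, matching voiceless); /ʐ/ → [ʂ] before /f/ (voiced → voiceless, matching voiceless) — only voicing changes, and always toward the following segment.
Since the segment that changes precedes the conditioning segment, the assimilation is regressive.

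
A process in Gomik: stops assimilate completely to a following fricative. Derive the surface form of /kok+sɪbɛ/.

/k/ is the segment targeted by the rule; it sits immediately before /s/, so it assimilates completely and surfaces as [s].

[kossɪbɛ]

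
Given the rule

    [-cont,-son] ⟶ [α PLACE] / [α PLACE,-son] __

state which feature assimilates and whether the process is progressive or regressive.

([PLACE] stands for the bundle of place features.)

progressive place assimilation

The shared variable α links the value of the place features (abbreviated [PLACE]) on the target to the same value on the neighbouring segment, so place is the feature that assimilates.
The conditioning segment sits to the left of the focus bar, meaning the trigger precedes the segment that changes — progressive assimilation.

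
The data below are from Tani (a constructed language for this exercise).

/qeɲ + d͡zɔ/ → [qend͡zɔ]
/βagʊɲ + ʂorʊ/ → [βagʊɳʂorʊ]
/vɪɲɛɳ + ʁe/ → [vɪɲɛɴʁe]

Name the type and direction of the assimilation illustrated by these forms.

Underlying /ɲ/ is realised as [n] next to /d͡z/; /d͡z/ itself does not change.
The change palatal → alveolar matches the place of the following /d͡z/, identifying this as place assimilation.
Manner and voice are unchanged, so the assimilation is partial, not total.
Checking the remaining alternations: /ɲ/ → [ɳ] before /ʂ/ (palatal → retroflex, matching retroflex); /ɳ/ → [ɴ] before /ʁ/ (retroflex → uvular, matching uvular) — only place changes, and always toward the following segment.
The trigger is the following segment, so the direction is regressive (anticipatory).

regressive place assimilation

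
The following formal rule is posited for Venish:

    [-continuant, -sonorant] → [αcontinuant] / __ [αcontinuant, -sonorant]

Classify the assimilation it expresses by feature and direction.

regressive manner assimilation

The shared variable α links the value of [continuant] on the target to that of the neighbouring obstruent. [continuant] distinguishes stops from fricatives — a manner-of-articulation feature — so this is manner assimilation.
Since the environment is written after the underscore, the trigger follows the target; the direction is regressive.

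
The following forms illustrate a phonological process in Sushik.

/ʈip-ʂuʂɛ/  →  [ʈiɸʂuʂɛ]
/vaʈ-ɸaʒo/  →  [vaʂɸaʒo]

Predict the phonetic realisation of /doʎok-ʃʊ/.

[doʎoxʃʊ]

The data show regressive manner assimilation: /p/ → [ɸ] before /ʂ/; /ʈ/ → [ʂ] before /ɸ/. In each pair only manner changes, matching the following consonant, while place and voice stay constant.
The rule targets /k/ (voiceless velar stop), which sits before the trigger /ʃ/ (fricative).
The voiceless velar fricative is [x], so /k/ → [x].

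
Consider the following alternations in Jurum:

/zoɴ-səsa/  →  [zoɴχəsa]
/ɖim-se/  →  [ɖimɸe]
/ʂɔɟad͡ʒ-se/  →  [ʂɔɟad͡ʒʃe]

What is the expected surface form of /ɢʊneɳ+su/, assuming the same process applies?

[ɢʊneɳʂu]

The data show progressive place assimilation: /s/ → [χ] after /ɴ/; /s/ → [ɸ] after /m/; /s/ → [ʃ] after /d͡ʒ/. In each pair only place changes, matching the preceding consonant, while manner and voice stay constant.
/s/ is a voiceless alveolar fricative. The preceding trigger /ɳ/ is retroflex, so /s/ must become retroflex as well.
The voiceless retroflex fricative is [ʂ], so /s/ → [ʂ].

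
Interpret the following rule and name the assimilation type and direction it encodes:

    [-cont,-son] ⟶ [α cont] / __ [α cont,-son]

The shared variable α links the value of [cont] on the target to that of the neighbouring obstruent. [cont] distinguishes stops from fricatives — a manner-of-articulation feature — so this is manner assimilation.
The conditioning segment sits to the right of the focus bar, meaning the trigger follows the segment that changes — regressive assimilation.

regressive manner assimilation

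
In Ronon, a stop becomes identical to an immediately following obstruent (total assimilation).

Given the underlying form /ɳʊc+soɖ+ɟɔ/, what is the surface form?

/c/ is the segment targeted by the rule; it sits immediately before /s/, so it assimilates completely and surfaces as [s].
The same rule applies at the second boundary: /ɖ/ → [ɟ] next to /ɟ/.

[ɳʊssoɟɟɔ]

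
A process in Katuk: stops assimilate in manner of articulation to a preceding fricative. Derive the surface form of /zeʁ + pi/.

The rule targets /p/ (voiceless bilabial stop), which sits after the trigger /ʁ/ (fricative).
A voiceless bilabial fricative is [ɸ], so the surface segment is [ɸ].

[zeʁɸi]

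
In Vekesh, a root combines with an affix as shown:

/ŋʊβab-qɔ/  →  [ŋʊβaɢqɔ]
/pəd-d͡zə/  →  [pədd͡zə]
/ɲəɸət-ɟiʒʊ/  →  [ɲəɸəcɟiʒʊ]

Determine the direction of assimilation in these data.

regressive

Underlying /b/ is realised as [ɢ] next to /q/; /q/ itself does not change.
The change bilabial → uvular matches the place of the following /q/, identifying this as place assimilation.
Checking the remaining alternation: /t/ → [c] before /ɟ/ (alveolar → palatal, matching palatal) — only place changes, and always toward the following segment.
Nothing changes in [pədd͡zə]: there the adjacent consonants already agree in place (/d/ and /d͡z/ are both alveolar), so this form is consistent with the same rule.
Since the segment that changes precedes the conditioning segment, the assimilation is regressive.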